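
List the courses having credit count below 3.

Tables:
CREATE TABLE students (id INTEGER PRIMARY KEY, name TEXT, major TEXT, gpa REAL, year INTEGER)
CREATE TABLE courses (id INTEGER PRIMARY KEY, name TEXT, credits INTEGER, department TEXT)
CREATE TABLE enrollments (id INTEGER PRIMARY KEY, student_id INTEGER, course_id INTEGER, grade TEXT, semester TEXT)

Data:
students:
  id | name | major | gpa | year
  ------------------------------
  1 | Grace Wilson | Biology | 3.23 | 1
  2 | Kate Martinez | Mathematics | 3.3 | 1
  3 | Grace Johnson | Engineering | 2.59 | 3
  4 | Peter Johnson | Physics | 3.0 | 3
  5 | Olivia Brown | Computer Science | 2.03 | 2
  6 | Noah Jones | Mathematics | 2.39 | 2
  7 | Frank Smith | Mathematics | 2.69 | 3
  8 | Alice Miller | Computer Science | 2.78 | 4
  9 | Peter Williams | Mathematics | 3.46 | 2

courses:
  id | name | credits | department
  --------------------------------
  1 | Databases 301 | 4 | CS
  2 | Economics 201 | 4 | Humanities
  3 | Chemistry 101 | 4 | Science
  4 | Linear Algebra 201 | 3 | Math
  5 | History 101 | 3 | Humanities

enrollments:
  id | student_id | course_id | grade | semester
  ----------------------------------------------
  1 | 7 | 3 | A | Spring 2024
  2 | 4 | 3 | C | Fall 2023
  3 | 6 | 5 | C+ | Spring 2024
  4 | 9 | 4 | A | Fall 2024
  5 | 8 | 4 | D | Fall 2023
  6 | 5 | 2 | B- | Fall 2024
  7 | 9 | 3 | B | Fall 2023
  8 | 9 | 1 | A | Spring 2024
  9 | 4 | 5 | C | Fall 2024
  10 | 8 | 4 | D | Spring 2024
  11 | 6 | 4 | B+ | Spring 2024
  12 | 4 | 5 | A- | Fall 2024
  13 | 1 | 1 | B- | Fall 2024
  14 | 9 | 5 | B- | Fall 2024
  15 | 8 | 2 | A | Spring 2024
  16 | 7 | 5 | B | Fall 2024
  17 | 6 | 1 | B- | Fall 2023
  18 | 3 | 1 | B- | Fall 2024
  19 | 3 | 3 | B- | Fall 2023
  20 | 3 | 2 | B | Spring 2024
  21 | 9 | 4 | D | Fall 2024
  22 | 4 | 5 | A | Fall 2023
SELECT name, credits FROM courses WHERE credits < 3

Execution result:
(no rows)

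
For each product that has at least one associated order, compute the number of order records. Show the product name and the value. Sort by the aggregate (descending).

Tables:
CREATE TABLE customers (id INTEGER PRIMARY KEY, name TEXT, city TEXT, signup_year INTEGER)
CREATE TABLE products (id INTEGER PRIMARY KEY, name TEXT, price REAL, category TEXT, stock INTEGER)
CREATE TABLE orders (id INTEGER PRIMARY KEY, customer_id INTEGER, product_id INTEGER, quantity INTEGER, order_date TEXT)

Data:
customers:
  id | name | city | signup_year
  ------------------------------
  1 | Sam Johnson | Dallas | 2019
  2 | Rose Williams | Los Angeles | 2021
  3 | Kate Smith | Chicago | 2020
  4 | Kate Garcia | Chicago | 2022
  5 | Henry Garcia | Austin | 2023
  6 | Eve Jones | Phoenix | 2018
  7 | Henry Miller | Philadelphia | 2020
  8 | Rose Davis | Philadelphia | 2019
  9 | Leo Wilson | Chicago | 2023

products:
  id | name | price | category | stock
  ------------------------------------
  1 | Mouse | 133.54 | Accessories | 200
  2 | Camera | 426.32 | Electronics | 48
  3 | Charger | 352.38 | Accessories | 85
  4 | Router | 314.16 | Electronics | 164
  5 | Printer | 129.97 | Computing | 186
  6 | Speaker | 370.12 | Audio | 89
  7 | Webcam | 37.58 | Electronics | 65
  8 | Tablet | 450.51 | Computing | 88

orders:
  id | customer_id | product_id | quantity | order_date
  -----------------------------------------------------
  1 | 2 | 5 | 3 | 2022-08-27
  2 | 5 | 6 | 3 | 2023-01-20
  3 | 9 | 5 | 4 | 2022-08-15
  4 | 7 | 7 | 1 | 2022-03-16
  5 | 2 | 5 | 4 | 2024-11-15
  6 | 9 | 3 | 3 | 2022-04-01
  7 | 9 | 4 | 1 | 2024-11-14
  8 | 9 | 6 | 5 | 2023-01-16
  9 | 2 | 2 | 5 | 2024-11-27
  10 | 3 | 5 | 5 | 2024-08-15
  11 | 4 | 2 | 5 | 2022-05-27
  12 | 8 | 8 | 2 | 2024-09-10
SELECT p.name, COUNT(*) AS n FROM orders c JOIN products p ON c.product_id = p.id GROUP BY p.id, p.name ORDER BY n DESC

Execution result:
name | n
Printer | 4
Camera | 2
Speaker | 2
Charger | 1
Router | 1
Webcam | 1
Tablet | 1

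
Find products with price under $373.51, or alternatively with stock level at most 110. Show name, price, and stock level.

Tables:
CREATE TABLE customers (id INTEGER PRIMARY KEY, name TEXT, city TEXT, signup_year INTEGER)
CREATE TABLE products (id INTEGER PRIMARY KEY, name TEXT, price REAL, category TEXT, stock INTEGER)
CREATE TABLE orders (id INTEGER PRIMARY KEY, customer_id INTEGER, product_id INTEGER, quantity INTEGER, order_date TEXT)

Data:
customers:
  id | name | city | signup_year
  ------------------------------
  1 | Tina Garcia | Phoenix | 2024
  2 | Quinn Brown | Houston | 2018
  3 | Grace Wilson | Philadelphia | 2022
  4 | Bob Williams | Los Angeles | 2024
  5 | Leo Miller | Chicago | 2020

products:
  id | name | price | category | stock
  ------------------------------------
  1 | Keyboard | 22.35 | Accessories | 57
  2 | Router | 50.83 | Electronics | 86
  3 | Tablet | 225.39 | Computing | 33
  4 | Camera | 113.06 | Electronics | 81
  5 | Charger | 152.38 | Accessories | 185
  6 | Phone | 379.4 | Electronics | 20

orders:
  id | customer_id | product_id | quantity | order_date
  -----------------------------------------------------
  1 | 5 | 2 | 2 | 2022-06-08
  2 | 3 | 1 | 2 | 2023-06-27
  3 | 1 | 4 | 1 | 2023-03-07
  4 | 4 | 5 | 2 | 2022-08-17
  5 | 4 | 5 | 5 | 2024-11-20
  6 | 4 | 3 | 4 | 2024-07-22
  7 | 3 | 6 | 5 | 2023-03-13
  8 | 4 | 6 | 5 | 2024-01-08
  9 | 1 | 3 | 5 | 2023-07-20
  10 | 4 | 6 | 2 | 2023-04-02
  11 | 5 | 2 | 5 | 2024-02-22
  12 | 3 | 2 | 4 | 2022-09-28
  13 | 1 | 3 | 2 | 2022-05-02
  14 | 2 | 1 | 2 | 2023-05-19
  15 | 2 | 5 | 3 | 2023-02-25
SELECT name, price, stock FROM products WHERE price < 373.51 OR stock <= 110

Execution result:
name | price | stock
Keyboard | 22.35 | 57
Router | 50.83 | 86
Tablet | 225.39 | 33
Camera | 113.06 | 81
Charger | 152.38 | 185
Phone | 379.40 | 20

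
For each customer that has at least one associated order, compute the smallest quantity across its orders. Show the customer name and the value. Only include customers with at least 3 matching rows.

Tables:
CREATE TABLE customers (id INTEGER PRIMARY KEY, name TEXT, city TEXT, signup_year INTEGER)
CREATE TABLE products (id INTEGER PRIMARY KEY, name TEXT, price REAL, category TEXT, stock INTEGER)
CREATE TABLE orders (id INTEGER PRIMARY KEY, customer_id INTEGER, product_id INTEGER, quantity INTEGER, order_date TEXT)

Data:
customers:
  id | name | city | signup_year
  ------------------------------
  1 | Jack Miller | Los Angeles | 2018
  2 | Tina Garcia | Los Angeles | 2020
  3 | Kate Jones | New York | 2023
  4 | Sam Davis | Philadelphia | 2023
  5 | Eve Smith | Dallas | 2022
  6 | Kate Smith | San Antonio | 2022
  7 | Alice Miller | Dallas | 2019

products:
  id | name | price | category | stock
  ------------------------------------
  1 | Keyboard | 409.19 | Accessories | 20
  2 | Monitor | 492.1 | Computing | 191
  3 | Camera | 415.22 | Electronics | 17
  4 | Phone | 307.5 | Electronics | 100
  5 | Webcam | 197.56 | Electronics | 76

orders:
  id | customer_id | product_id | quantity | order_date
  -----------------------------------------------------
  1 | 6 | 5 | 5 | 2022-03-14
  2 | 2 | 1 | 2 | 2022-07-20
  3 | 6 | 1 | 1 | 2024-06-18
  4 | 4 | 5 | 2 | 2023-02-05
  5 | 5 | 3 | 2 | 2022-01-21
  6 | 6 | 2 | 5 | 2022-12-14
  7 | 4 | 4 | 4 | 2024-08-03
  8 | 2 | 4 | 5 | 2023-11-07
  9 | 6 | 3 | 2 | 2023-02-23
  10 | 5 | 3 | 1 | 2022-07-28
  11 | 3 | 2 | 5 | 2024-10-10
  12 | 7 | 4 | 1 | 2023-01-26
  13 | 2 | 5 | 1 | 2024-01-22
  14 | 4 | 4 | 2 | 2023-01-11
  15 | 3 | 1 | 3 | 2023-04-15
SELECT p.name, MIN(c.quantity) AS min_quantity FROM orders c JOIN customers p ON c.customer_id = p.id GROUP BY p.id, p.name HAVING COUNT(*) >= 3

Execution result:
name | min_quantity
Tina Garcia | 1
Sam Davis | 2
Kate Smith | 1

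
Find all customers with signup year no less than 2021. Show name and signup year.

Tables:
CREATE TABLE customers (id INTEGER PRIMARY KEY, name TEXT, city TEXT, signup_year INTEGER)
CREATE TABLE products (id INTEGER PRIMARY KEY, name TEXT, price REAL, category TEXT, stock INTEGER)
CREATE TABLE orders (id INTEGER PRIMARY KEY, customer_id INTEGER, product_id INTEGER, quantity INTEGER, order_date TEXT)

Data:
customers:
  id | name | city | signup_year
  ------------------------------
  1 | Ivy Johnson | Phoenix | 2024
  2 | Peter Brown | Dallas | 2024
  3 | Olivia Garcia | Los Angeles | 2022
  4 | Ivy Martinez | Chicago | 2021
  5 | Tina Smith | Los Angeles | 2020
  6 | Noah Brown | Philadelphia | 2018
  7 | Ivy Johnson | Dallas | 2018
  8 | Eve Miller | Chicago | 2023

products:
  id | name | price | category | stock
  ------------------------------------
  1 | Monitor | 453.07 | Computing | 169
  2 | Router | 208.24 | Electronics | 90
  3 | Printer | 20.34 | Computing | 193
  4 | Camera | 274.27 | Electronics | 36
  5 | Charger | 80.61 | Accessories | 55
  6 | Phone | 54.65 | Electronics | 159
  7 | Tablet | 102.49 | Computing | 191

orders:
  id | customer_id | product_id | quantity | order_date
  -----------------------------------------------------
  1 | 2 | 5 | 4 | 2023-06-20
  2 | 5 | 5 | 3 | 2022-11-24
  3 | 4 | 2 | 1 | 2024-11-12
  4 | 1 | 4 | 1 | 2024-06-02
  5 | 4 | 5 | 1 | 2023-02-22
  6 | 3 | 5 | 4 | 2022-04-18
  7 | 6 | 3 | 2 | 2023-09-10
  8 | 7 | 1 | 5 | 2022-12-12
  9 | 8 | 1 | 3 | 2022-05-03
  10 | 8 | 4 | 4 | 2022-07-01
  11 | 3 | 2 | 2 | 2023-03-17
SELECT name, signup_year FROM customers WHERE signup_year >= 2021

Execution result:
name | signup_year
Ivy Johnson | 2024
Peter Brown | 2024
Olivia Garcia | 2022
Ivy Martinez | 2021
Eve Miller | 2023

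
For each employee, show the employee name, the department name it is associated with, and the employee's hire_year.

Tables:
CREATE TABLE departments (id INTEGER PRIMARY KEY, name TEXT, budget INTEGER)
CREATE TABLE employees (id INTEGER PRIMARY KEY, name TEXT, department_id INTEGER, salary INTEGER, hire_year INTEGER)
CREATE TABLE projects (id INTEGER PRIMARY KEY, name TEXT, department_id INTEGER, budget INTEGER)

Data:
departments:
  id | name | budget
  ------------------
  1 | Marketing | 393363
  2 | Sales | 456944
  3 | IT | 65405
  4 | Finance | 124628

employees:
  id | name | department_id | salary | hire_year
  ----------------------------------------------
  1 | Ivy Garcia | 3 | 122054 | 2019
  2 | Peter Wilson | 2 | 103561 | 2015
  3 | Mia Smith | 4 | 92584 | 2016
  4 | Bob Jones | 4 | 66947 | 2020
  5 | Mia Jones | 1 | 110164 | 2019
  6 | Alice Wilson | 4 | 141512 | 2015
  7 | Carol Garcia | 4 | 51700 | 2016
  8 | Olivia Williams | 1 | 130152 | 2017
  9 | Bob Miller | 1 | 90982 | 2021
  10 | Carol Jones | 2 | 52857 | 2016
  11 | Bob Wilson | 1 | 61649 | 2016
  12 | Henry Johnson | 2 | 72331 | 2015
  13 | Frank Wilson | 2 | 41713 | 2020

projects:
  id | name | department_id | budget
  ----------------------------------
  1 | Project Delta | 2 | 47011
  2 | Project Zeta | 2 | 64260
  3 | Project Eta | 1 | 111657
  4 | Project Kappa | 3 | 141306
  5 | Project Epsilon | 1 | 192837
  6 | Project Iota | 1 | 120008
SELECT c.name, p.name AS department, c.hire_year FROM employees c JOIN departments p ON c.department_id = p.id

Execution result:
name | department | hire_year
Ivy Garcia | IT | 2019
Peter Wilson | Sales | 2015
Mia Smith | Finance | 2016
Bob Jones | Finance | 2020
Mia Jones | Marketing | 2019
Alice Wilson | Finance | 2015
Carol Garcia | Finance | 2016
Olivia Williams | Marketing | 2017
Bob Miller | Marketing | 2021
Carol Jones | Sales | 2016
Bob Wilson | Marketing | 2016
Henry Johnson | Sales | 2015
Frank Wilson | Sales | 2020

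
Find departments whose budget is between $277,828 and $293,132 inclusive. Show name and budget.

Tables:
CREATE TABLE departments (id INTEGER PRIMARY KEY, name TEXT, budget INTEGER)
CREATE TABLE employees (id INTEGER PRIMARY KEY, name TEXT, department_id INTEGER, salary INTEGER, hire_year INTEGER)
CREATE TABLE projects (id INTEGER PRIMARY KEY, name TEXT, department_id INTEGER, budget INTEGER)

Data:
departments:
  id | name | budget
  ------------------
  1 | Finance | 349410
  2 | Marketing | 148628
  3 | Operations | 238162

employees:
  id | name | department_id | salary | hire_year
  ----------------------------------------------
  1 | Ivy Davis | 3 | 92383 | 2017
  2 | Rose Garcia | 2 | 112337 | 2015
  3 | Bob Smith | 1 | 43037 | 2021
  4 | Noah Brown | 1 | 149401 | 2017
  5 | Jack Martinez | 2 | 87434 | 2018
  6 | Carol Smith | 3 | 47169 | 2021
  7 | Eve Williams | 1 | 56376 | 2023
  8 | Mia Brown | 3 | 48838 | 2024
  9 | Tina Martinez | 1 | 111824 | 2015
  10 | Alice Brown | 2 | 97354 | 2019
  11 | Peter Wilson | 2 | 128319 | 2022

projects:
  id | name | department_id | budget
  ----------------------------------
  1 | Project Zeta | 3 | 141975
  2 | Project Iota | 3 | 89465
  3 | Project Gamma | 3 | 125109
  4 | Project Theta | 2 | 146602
SELECT name, budget FROM departments WHERE budget BETWEEN 277828 AND 293132

Execution result:
(no rows)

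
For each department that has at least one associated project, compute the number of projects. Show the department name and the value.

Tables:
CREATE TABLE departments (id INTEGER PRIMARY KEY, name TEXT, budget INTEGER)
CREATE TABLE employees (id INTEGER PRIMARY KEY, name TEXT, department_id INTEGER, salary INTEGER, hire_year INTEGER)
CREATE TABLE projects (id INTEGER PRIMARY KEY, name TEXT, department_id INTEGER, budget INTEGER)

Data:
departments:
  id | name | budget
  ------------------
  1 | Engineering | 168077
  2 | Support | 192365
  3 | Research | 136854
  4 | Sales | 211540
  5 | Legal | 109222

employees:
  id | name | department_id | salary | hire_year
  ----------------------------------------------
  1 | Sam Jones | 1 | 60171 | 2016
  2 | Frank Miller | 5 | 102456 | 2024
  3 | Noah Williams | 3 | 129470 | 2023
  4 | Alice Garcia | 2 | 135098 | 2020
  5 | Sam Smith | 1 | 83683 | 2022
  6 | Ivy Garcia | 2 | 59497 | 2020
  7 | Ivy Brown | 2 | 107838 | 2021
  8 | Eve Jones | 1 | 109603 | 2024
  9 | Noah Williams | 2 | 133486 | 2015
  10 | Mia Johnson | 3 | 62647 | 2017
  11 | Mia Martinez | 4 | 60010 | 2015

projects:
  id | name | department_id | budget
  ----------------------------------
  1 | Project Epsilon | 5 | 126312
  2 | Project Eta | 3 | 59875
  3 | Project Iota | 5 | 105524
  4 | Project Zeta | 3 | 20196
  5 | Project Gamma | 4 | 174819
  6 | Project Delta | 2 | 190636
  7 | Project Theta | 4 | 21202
SELECT p.name, COUNT(*) AS n FROM projects c JOIN departments p ON c.department_id = p.id GROUP BY p.id, p.name

Execution result:
name | n
Support | 1
Research | 2
Sales | 2
Legal | 2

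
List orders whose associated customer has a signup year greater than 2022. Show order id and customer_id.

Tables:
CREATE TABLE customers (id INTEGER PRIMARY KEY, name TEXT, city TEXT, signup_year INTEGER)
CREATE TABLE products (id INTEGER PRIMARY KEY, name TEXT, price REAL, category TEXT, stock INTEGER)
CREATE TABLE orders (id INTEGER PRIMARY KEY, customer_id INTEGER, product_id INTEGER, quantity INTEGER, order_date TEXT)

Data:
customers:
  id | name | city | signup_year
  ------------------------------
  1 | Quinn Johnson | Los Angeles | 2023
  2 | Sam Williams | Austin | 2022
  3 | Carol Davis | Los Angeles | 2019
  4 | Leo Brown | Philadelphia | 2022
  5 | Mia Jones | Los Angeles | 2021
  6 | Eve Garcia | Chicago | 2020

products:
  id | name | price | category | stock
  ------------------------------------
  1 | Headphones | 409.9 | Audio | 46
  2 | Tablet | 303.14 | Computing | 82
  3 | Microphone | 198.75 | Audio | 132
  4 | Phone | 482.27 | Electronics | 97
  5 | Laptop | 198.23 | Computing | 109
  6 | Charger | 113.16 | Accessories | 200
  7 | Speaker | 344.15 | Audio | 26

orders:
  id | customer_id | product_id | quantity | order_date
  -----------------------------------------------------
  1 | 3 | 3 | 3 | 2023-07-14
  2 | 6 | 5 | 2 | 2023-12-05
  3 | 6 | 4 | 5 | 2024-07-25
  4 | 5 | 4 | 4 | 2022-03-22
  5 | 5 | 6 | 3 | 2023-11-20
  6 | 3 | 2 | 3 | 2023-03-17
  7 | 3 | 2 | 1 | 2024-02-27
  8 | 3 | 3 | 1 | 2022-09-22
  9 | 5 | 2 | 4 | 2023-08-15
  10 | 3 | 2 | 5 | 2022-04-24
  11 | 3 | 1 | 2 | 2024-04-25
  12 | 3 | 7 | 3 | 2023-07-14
SELECT id, customer_id FROM orders WHERE customer_id IN (SELECT id FROM customers WHERE signup_year > 2022)

Execution result:
(no rows)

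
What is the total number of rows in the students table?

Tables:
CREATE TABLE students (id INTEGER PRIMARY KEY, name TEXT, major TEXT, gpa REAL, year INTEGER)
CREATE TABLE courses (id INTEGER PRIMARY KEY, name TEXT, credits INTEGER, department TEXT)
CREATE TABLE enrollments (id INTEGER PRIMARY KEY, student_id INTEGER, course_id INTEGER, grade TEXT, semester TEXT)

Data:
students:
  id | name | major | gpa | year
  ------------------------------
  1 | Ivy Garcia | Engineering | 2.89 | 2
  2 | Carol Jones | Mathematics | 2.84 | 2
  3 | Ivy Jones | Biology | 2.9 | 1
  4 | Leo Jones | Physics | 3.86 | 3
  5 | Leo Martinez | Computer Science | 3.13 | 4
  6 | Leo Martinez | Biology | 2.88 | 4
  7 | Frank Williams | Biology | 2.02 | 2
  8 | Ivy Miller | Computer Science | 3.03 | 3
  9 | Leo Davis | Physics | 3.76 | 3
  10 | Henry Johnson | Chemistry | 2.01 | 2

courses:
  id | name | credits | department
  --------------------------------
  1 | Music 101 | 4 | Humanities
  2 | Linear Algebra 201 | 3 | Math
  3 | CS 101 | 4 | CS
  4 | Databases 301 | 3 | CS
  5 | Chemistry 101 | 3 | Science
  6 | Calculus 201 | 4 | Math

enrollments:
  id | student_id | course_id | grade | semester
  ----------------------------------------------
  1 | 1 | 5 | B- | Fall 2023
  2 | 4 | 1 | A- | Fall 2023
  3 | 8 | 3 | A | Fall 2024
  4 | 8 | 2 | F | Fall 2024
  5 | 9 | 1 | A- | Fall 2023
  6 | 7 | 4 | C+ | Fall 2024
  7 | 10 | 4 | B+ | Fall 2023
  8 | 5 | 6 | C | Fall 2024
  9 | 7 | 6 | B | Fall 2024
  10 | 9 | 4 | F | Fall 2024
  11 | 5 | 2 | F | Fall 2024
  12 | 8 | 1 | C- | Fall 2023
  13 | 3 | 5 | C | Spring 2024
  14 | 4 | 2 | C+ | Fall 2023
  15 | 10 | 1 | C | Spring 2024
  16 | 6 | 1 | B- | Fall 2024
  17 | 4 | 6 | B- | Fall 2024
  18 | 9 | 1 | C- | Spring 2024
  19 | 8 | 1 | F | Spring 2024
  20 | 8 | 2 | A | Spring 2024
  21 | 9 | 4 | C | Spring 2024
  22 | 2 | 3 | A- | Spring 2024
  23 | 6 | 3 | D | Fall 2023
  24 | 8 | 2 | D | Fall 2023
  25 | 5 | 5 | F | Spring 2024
SELECT COUNT(*) FROM students

Execution result:
10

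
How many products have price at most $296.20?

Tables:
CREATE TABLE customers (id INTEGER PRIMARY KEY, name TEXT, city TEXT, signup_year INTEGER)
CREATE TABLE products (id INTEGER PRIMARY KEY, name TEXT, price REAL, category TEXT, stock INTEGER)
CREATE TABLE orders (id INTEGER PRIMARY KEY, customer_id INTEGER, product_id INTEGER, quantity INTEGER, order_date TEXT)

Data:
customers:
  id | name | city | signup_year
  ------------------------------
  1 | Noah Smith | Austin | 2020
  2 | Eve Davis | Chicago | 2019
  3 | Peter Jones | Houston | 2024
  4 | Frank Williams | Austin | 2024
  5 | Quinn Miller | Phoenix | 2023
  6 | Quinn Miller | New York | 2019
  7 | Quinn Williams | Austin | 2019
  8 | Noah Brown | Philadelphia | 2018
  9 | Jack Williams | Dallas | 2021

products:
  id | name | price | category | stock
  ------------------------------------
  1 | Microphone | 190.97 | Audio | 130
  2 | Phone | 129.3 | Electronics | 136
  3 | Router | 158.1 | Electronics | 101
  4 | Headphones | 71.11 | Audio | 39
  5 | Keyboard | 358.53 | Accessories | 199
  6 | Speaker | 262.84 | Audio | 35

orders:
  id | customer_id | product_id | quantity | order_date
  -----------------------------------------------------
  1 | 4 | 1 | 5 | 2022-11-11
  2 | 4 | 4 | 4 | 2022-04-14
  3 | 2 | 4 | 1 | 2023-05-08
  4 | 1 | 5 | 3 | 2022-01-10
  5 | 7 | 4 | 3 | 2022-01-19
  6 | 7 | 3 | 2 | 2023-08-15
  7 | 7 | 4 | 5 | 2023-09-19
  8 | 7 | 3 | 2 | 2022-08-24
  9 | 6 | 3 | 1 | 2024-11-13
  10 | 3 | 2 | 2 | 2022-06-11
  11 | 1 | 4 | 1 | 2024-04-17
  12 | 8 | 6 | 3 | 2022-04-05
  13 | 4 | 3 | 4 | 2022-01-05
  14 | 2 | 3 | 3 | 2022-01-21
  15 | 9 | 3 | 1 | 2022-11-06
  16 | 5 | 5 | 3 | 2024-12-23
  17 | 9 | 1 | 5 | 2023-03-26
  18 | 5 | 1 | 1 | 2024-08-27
SELECT COUNT(*) FROM products WHERE price <= 296.2

Execution result:
5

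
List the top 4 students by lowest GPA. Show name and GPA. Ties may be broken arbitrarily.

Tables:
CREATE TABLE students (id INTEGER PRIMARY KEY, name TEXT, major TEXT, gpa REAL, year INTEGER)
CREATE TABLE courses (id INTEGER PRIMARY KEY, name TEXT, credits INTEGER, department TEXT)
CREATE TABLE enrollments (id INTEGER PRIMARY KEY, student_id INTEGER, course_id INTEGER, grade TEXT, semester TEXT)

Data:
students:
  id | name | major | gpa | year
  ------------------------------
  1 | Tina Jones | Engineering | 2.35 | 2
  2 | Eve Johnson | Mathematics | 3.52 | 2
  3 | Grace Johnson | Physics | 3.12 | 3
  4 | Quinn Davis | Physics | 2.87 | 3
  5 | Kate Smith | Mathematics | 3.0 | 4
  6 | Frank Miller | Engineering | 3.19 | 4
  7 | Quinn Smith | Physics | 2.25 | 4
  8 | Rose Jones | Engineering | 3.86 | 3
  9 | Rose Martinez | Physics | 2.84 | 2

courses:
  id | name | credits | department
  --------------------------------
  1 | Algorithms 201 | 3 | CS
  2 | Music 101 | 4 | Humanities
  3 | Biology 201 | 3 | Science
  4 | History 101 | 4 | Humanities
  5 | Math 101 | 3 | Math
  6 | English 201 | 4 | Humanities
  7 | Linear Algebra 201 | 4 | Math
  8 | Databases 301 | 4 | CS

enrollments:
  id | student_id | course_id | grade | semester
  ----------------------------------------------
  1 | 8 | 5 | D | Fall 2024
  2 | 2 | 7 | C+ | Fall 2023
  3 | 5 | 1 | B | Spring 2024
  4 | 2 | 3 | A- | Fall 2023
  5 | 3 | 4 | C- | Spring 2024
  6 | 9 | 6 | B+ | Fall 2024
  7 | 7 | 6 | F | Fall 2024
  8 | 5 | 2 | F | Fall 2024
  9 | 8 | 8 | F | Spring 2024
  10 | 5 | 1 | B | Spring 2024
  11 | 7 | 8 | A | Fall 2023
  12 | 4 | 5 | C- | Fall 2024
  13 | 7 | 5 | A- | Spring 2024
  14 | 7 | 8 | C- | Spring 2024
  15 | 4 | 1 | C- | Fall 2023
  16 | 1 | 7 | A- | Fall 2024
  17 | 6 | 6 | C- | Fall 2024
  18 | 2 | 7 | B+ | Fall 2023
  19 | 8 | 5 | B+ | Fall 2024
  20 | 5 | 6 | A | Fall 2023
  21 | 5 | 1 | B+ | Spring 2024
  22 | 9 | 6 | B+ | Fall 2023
SELECT name, gpa FROM students ORDER BY gpa ASC LIMIT 4

Execution result:
name | gpa
Quinn Smith | 2.25
Tina Jones | 2.35
Rose Martinez | 2.84
Quinn Davis | 2.87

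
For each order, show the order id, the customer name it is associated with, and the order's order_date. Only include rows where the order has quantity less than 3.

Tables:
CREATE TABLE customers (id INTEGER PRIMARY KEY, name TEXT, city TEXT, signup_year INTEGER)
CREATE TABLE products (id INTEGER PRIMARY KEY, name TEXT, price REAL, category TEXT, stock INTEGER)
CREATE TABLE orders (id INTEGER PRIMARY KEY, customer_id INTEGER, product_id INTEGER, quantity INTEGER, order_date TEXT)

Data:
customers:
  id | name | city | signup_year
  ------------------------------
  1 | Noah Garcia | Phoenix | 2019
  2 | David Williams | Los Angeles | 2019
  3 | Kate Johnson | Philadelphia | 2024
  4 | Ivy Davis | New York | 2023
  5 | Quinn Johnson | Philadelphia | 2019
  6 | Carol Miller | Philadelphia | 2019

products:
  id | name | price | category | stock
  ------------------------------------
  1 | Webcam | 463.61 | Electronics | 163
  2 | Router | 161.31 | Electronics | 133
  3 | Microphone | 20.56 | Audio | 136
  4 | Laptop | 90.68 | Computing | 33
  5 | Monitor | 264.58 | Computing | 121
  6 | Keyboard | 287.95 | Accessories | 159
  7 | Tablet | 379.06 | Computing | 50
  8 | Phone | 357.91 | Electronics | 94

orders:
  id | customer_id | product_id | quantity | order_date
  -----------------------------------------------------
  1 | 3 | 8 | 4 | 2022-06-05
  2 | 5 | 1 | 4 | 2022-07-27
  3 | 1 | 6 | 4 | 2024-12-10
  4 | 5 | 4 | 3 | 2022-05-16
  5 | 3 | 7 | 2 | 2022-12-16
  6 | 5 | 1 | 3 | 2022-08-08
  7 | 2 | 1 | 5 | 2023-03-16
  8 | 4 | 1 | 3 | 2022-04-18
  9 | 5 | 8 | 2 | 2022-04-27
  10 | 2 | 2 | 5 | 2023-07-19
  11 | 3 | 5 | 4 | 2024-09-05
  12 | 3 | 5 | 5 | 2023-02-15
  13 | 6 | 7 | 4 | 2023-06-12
SELECT c.id, p.name AS customer, c.order_date FROM orders c JOIN customers p ON c.customer_id = p.id WHERE c.quantity < 3

Execution result:
id | customer | order_date
5 | Kate Johnson | 2022-12-16
9 | Quinn Johnson | 2022-04-27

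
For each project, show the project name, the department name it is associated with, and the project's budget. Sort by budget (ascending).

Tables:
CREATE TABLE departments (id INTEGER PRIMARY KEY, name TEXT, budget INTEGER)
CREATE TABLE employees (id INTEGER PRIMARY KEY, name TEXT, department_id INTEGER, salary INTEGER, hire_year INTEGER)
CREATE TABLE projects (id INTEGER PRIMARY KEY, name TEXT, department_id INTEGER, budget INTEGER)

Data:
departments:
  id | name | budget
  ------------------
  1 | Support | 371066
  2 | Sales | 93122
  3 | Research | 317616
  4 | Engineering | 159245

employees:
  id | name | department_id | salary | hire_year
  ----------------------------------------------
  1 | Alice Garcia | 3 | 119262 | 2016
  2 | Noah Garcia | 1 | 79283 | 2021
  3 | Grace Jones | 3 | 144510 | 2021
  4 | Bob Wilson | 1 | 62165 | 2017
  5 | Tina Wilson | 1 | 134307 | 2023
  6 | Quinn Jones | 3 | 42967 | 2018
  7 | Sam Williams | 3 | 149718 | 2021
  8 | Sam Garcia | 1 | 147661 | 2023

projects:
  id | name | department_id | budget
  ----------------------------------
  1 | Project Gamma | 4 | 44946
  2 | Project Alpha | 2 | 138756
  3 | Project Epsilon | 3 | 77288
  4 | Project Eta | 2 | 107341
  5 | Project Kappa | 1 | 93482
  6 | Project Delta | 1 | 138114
SELECT c.name, p.name AS department, c.budget FROM projects c JOIN departments p ON c.department_id = p.id ORDER BY c.budget ASC

Execution result:
name | department | budget
Project Gamma | Engineering | 44946
Project Epsilon | Research | 77288
Project Kappa | Support | 93482
Project Eta | Sales | 107341
Project Delta | Support | 138114
Project Alpha | Sales | 138756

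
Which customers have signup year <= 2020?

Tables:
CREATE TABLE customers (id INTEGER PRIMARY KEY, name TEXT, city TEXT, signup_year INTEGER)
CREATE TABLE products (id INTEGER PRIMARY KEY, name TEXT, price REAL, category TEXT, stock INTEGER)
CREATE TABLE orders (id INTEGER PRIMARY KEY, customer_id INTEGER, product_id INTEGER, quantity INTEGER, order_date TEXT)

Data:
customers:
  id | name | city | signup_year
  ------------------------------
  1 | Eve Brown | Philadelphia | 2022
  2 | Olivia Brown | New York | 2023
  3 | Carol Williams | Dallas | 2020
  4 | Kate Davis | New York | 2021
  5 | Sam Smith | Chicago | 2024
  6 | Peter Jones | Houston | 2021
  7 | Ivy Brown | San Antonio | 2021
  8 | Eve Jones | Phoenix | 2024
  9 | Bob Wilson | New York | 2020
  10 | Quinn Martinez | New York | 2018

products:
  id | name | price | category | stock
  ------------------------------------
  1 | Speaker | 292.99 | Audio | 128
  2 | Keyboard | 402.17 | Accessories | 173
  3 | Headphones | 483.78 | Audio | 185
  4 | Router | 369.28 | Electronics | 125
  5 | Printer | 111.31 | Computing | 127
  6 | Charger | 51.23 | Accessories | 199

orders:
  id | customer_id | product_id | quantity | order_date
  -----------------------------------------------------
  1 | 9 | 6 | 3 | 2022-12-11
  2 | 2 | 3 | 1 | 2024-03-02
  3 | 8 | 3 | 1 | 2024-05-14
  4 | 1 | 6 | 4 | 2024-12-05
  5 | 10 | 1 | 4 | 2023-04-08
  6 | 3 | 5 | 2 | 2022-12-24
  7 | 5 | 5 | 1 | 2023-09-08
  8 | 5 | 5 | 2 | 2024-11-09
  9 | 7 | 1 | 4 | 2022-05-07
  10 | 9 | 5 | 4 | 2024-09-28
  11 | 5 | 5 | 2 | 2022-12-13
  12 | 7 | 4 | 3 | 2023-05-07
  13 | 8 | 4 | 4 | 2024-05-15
SELECT name, signup_year FROM customers WHERE signup_year <= 2020

Execution result:
name | signup_year
Carol Williams | 2020
Bob Wilson | 2020
Quinn Martinez | 2018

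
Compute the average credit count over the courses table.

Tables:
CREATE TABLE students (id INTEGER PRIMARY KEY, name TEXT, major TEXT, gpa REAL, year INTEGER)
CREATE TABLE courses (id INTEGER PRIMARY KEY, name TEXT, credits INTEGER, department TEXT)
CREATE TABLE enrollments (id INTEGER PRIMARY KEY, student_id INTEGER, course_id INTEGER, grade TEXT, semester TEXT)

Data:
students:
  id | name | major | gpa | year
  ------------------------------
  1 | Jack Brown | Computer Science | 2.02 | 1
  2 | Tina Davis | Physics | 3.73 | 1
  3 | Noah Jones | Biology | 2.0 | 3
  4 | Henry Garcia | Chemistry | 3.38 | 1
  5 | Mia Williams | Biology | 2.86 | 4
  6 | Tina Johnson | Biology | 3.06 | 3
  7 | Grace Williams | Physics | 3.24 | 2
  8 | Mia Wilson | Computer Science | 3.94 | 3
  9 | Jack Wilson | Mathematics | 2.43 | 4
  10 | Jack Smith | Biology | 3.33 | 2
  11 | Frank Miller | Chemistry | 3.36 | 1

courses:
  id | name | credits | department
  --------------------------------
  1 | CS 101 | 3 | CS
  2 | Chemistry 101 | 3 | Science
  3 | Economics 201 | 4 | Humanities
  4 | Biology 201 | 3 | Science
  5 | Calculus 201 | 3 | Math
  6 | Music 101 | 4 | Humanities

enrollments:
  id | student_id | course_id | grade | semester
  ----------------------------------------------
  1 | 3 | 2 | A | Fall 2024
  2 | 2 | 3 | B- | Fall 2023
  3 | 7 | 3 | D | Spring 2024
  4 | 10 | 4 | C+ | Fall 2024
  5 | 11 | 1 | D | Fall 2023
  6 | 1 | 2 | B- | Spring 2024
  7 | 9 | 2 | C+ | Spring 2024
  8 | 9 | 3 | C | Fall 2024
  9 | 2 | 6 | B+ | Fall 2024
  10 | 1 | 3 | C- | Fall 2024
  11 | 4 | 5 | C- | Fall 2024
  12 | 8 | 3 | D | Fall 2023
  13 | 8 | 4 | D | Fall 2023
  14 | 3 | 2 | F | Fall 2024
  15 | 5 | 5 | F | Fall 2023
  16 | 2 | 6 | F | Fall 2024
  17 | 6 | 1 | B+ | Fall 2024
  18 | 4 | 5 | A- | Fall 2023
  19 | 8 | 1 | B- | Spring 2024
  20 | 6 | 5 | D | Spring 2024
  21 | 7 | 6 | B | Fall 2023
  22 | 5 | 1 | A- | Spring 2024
SELECT AVG(credits) FROM courses

Execution result:
3.33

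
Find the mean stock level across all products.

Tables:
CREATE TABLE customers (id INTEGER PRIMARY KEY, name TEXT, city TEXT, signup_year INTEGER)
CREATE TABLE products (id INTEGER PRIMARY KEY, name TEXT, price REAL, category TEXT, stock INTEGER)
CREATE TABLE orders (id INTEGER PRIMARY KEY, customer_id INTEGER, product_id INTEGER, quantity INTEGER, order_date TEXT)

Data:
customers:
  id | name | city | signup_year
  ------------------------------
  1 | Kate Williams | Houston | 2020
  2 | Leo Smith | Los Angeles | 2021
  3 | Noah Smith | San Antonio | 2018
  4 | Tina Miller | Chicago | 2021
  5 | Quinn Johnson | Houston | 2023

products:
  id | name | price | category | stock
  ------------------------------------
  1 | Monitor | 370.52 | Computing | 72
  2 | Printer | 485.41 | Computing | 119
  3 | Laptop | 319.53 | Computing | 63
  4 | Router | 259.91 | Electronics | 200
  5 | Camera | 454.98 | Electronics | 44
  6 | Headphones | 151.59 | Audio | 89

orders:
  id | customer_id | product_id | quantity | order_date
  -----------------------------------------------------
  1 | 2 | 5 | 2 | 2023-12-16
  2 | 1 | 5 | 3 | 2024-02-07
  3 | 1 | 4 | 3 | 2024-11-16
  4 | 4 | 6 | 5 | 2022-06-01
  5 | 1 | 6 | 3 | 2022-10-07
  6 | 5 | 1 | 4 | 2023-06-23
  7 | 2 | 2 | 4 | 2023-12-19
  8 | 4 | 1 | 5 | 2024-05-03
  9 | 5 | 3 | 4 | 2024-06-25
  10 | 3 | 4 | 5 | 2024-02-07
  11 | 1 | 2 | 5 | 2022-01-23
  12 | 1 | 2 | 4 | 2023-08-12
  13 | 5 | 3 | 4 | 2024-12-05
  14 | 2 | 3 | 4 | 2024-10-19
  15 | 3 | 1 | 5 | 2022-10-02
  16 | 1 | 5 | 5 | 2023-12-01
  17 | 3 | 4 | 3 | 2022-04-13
SELECT AVG(stock) FROM products

Execution result:
97.83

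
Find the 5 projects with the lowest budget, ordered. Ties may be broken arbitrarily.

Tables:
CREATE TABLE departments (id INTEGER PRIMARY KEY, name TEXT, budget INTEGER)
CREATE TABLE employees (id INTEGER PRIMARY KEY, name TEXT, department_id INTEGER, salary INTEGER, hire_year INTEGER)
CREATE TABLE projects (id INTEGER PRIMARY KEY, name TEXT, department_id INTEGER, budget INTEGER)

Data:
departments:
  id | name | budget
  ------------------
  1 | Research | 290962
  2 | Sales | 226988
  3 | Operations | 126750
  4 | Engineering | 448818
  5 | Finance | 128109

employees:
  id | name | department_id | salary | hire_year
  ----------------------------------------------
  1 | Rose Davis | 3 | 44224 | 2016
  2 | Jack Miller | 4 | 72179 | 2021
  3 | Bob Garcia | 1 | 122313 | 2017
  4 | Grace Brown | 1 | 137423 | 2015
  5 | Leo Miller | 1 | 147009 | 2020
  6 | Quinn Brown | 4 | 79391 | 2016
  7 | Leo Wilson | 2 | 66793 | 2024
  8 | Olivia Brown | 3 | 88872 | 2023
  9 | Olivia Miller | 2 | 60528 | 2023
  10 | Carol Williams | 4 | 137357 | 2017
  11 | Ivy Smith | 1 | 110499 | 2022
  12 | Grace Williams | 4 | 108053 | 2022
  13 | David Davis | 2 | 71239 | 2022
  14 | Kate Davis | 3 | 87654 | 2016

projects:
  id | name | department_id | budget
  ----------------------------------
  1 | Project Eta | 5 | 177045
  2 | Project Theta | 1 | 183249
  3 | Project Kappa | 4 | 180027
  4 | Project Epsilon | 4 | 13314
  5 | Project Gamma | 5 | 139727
SELECT name, budget FROM projects ORDER BY budget ASC LIMIT 5

Execution result:
name | budget
Project Epsilon | 13314
Project Gamma | 139727
Project Eta | 177045
Project Kappa | 180027
Project Theta | 183249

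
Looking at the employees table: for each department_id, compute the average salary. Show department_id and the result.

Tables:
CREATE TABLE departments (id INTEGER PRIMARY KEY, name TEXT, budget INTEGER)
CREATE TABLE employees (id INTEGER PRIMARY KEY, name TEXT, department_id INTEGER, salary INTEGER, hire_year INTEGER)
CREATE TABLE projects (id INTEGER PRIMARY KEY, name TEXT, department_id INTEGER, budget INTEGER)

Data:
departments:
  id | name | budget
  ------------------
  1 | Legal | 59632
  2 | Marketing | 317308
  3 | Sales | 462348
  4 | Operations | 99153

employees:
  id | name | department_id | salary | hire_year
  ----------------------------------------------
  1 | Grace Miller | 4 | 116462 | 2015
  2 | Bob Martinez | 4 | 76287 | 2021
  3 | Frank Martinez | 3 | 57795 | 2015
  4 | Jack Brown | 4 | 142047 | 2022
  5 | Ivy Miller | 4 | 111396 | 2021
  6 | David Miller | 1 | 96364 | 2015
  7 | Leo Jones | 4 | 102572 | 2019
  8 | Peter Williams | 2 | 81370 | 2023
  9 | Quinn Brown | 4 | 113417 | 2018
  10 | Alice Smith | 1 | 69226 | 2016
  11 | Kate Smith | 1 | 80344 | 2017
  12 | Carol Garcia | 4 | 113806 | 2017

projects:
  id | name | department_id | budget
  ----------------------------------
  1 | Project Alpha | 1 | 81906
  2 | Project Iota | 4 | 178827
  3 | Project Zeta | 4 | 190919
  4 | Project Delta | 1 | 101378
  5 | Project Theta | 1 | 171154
SELECT department_id, AVG(salary) AS avg_salary FROM employees GROUP BY department_id

Execution result:
department_id | avg_salary
1 | 81978.00
2 | 81370.00
3 | 57795.00
4 | 110855.29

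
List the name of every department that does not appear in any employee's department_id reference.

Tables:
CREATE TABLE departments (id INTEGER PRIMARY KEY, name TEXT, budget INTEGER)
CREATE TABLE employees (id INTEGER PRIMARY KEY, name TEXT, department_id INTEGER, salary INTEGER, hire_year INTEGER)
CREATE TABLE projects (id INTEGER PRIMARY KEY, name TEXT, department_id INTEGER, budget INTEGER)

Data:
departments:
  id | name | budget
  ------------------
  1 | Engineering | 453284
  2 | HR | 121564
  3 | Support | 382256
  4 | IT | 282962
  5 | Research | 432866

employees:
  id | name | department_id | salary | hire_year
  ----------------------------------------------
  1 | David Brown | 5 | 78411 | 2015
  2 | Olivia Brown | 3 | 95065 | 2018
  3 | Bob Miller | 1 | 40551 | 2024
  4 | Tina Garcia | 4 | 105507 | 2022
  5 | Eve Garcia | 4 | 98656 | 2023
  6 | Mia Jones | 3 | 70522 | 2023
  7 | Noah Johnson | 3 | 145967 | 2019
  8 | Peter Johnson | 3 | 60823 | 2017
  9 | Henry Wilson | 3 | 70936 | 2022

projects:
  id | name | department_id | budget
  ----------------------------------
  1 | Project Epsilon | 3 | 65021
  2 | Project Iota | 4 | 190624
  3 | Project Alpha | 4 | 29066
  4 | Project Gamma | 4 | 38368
SELECT p.name FROM departments p LEFT JOIN employees c ON c.department_id = p.id WHERE c.id IS NULL

Execution result:
HR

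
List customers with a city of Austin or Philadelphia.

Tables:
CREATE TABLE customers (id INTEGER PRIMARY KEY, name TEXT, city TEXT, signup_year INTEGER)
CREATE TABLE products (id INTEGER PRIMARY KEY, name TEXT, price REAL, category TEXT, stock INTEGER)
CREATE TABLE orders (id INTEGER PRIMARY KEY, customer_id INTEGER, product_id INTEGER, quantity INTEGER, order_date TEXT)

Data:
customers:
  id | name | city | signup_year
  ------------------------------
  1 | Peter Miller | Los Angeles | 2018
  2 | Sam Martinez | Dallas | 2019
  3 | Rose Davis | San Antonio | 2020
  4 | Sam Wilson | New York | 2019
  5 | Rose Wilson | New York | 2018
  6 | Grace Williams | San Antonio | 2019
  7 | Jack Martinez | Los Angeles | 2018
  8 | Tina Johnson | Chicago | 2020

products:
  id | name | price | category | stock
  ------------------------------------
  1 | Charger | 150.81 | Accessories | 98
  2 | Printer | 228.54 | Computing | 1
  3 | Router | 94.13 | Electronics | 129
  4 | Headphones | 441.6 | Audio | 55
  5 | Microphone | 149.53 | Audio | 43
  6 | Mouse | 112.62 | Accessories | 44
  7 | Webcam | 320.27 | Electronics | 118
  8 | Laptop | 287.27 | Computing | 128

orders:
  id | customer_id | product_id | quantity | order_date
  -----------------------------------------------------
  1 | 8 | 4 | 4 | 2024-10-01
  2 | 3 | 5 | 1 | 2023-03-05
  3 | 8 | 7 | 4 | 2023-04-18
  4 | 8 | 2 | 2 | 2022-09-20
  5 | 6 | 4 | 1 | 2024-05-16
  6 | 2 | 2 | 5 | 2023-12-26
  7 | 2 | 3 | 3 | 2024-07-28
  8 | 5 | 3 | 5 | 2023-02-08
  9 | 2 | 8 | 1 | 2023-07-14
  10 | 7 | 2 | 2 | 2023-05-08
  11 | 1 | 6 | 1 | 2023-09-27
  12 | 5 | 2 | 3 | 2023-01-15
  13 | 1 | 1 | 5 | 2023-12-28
SELECT name, city FROM customers WHERE city IN ('Austin', 'Philadelphia')

Execution result:
(no rows)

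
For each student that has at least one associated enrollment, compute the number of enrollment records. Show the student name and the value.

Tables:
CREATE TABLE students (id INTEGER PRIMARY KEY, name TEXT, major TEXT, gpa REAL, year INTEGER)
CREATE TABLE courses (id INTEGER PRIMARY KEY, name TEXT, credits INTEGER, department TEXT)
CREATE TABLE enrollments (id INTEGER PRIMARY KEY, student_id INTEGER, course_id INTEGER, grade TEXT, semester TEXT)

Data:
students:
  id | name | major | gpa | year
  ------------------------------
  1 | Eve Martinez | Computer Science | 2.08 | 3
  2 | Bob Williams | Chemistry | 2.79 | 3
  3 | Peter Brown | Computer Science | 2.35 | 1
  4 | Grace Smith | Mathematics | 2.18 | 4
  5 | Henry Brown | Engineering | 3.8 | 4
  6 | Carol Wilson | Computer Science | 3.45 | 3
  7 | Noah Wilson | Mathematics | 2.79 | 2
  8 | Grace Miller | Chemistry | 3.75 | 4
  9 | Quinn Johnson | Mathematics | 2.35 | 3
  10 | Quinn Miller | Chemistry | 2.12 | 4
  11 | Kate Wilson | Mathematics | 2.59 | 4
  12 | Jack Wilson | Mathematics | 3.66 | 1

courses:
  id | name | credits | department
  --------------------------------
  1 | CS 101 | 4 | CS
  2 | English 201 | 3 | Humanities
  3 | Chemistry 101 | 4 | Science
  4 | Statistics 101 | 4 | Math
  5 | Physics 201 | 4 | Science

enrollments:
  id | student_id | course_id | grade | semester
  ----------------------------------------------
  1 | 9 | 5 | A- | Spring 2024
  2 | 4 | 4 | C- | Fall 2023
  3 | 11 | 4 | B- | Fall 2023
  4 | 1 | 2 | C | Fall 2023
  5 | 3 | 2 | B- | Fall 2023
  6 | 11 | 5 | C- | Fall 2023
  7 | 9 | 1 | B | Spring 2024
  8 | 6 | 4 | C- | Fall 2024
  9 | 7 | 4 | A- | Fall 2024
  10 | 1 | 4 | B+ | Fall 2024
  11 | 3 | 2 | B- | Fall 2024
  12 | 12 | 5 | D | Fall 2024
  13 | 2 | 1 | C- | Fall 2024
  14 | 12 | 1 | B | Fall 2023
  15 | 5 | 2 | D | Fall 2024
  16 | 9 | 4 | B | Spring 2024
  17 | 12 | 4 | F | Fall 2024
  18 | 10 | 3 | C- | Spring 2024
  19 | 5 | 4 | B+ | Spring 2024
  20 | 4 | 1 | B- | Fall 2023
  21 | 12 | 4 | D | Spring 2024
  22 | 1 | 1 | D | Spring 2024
SELECT p.name, COUNT(*) AS n FROM enrollments c JOIN students p ON c.student_id = p.id GROUP BY p.id, p.name

Execution result:
name | n
Eve Martinez | 3
Bob Williams | 1
Peter Brown | 2
Grace Smith | 2
Henry Brown | 2
Carol Wilson | 1
Noah Wilson | 1
Quinn Johnson | 3
Quinn Miller | 1
Kate Wilson | 2
Jack Wilson | 4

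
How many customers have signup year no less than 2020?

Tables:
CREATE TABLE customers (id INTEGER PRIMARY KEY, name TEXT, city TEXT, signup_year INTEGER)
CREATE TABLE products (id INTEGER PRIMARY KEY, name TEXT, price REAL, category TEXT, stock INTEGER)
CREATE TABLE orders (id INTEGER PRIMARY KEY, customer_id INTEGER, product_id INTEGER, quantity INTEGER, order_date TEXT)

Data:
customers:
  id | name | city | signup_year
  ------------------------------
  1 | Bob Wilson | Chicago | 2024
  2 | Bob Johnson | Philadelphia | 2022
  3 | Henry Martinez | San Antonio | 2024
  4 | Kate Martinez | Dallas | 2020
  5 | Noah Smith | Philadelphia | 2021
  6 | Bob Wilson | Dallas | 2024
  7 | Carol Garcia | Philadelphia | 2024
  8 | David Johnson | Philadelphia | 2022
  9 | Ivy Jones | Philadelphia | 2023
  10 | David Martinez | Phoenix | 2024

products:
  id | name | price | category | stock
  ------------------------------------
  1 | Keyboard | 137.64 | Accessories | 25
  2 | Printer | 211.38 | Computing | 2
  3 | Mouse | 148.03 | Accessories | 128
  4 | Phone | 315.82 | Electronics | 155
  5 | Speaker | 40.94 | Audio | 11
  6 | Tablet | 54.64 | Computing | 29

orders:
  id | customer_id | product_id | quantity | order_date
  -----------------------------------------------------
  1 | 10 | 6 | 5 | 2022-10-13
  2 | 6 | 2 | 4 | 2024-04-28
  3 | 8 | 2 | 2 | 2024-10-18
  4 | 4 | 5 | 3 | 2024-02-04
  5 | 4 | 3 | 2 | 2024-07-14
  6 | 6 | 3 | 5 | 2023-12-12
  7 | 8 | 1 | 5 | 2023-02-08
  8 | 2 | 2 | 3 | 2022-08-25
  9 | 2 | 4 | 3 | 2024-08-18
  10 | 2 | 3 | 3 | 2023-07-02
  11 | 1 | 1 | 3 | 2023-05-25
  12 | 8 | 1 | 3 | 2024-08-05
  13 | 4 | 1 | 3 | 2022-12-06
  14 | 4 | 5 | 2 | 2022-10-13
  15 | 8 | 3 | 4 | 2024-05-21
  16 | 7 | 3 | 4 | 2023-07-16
SELECT COUNT(*) FROM customers WHERE signup_year >= 2020

Execution result:
10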